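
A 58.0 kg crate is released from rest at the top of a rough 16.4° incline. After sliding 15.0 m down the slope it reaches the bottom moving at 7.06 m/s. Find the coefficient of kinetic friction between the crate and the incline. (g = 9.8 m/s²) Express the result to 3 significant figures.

Energy balance down the incline: mg L sinθ − ½mv² = μ_k (mg cosθ) L
mgL sinθ = 2407.2 J; ½mv² = 1445.5 J
W_f = 2407.2 − 1445.5 = 961.8 J
μ_k = W_f/(mg cosθ · L) = 961.8/(545.3 × 15.0) = 0.1176

μ_k = 0.118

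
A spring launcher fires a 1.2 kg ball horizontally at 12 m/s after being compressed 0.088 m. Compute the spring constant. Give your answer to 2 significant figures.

½kx² = ½mv²
k = mv²/x² = (1.2)(12)²/(0.088)² = 22314 N/m

k = 22000 N/m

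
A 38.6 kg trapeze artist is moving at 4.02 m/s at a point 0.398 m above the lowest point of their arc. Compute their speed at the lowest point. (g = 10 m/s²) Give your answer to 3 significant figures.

By conservation of mechanical energy, ½mv₀² + mgh = ½mv²
v² = v₀² + 2gh = (4.02)² + 2(10)(0.398) = 24.120
v = √24.120 = 4.911 m/s

v = 4.91 m/s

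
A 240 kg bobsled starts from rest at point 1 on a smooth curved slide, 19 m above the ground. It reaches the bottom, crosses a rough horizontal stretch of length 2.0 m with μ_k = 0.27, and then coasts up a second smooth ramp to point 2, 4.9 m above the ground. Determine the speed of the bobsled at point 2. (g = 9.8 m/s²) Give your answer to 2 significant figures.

v = 16 m/s

Energy at 1: mgh₁ = (240)(9.8)(19) = 44688 J
Friction loss: W_f = μ_k mg d = 1270 J
At 2: ½mv² + mgh₂ = mgh₁ − W_f
½mv² = 44688 − 1270 − 11525 = 31893 J
v = √(2 × 31893/240) = 16.30 m/s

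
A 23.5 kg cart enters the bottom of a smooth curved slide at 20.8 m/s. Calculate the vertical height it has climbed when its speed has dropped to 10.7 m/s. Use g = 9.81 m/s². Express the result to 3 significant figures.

Energy balance between the two points: ½mv₁² = ½mv₂² + mgh
h = (v₁² − v₂²)/(2g) = (20.8² − 10.7²)/(2 × 9.81) = 16.22 m

h = 16.2 m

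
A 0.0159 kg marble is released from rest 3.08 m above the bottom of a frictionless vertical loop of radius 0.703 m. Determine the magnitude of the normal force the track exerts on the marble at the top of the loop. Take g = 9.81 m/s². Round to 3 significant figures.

Energy from release to top (height 2r): mgh = ½mv_top² + mg(2r)
v_top² = 2g(h − 2r) = 2(9.81)(3.08 − 1.406) = 32.844 m²/s²
At the top, both N and weight point toward the centre: N + mg = mv_top²/r
N = m(v_top²/r − g) = 0.0159(32.844/0.703 − 9.81) = 0.5869 N

N = 0.587 N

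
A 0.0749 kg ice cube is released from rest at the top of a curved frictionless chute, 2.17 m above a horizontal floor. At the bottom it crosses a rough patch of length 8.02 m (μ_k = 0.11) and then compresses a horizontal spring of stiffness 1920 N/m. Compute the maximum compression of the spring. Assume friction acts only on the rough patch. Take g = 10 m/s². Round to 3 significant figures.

Initial energy: E₁ = mgh = (0.0749)(10)(2.17) = 1.6253 J
Friction removes W_f = μ_k mg d = (0.11)(0.0749)(10)(8.02) = 0.6608 J
Energy reaching the spring: E = 1.6253 − 0.6608 = 0.96456 J
At max compression ½kx² = E ⇒ x = √(2E/k) = √(2 × 0.96456/1920) = 0.03170 m

x = 0.0317 m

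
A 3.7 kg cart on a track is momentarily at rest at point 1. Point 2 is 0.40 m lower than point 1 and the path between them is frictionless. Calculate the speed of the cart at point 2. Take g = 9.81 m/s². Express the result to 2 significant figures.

v = 2.8 m/s

By conservation of mechanical energy, mgh = ½mv²
v = √(2gh) = √(2 × 9.81 × 0.40) = √7.8480 = 2.801 m/s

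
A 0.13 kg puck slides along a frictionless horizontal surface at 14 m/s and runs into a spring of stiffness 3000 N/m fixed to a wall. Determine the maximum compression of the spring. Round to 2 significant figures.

x = 0.092 m

Conservation of energy between contact and max compression: ½mv² = ½kx²
x = v√(m/k) = 14 × √(0.13/3000) = 0.09216 m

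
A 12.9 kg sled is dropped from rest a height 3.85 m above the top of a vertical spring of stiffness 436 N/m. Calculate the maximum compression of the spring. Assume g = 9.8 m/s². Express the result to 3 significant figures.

x = 1.81 m

Measuring PE from the top of the relaxed spring, at max compression the sled has dropped H + x with zero KE, so:
mg(H + x) = ½kx²
½(436)x² − (12.9)(9.8)x − (12.9)(9.8)(3.85) = 0
218.0x² − 126.4x − 486.7 = 0
x = [126.4 + √(15982 + 424417)]/(2 × 218.0) = 1.812 m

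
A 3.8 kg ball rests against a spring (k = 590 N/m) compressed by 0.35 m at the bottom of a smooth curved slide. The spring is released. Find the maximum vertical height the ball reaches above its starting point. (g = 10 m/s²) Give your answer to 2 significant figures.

h = 0.95 m

At maximum height the ball is at rest, so ½kx² = mgh
h = kx²/(2mg) = (590)(0.35)²/(2 × 3.8 × 10) = 0.9510 m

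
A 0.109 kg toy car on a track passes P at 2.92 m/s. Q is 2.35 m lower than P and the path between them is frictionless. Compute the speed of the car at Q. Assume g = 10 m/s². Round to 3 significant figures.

Energy conservation between the two points: ½mv₀² + mgh = ½mv²
v² = v₀² + 2gh = (2.92)² + 2(10)(2.35) = 55.526
v = √55.526 = 7.452 m/s

v = 7.45 m/s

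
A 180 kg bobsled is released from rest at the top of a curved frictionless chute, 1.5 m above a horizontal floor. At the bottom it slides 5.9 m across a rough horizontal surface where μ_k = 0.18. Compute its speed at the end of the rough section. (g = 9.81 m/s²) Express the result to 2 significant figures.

v = 2.9 m/s

Applying the work–energy principle:
mgh = ½mv² + μ_k m g d
W_f = μ_k mg d = (0.18)(180)(9.81)(5.9) = 1875 J
½mv² = mgh − W_f = 2648.7 − 1875 = 773.42 J
v = √(2 × 773.42/180) = 2.931 m/s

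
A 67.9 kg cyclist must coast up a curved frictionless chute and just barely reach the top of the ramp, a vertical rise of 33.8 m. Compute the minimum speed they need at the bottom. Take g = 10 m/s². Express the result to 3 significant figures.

v = 26.0 m/s

At the top they are momentarily at rest, so all KE converts to PE: ½mv² = mgh
v = √(2gh) = √(2 × 10 × 33.8) = 26.00 m/s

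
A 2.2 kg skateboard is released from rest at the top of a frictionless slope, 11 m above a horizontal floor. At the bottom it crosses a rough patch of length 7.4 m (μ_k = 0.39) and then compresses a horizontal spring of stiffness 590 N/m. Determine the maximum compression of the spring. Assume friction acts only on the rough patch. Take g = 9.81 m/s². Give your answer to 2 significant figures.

x = 0.77 m

Initial energy: E₁ = mgh = (2.2)(9.81)(11) = 237.40 J
Friction removes W_f = μ_k mg d = (0.39)(2.2)(9.81)(7.4) = 62.29 J
Energy reaching the spring: E = 237.40 − 62.29 = 175.12 J
At max compression ½kx² = E ⇒ x = √(2E/k) = √(2 × 175.12/590) = 0.7705 m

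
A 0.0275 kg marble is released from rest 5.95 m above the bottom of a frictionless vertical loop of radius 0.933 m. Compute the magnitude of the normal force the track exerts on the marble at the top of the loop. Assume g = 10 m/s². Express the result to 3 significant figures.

Energy from release to top (height 2r): mgh = ½mv_top² + mg(2r)
v_top² = 2g(h − 2r) = 2(10)(5.95 − 1.866) = 81.680 m²/s²
At the top, both N and weight point toward the centre: N + mg = mv_top²/r
N = m(v_top²/r − g) = 0.0275(81.680/0.933 − 10) = 2.133 N

N = 2.13 N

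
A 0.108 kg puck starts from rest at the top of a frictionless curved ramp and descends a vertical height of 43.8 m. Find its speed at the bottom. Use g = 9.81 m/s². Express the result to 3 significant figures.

By conservation of mechanical energy, mgh = ½mv²
v = √(2gh) = √(2 × 9.81 × 43.8) = √859.36 = 29.31 m/s

v = 29.3 m/s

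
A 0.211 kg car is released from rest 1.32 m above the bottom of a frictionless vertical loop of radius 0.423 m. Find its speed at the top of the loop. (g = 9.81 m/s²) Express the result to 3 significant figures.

Energy conservation: mgh = ½mv_top² + mg(2r)
v_top² = 2g(h − 2r) = 2(9.81)(1.32 − 0.8460) = 9.300
v_top = 3.050 m/s

v = 3.05 m/s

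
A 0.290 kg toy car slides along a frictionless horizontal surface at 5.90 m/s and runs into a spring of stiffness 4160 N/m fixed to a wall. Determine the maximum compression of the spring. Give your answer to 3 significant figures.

Conservation of energy between contact and max compression: ½mv² = ½kx²
x = v√(m/k) = 5.90 × √(0.290/4160) = 0.04926 m

x = 0.0493 m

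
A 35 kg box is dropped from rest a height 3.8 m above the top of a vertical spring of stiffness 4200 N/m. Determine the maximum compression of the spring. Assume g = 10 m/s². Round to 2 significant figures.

x = 0.88 m

Measuring PE from the top of the relaxed spring, at max compression the box has dropped H + x with zero KE, so:
mg(H + x) = ½kx²
½(4200)x² − (35)(10)x − (35)(10)(3.8) = 0
2100x² − 350.0x − 1330 = 0
x = [350.0 + √(122500 + 1.1172e+07)]/(2 × 2100) = 0.8835 m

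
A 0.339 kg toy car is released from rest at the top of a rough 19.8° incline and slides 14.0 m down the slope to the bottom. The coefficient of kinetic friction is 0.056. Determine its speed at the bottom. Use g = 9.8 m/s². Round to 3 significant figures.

Energy: mgh = ½mv² + W_f, with h = L sinθ and W_f = μ_k (mg cosθ) L
mgh = mgL sinθ = (0.339)(9.8)(14.0)sin19.8° = 15.755 J
W_f = μ_k mg cosθ · L = (0.056)(0.339)(9.8)cos19.8°·14.0 = 2.451 J
½mv² = 15.755 − 2.451 = 13.304 J
v = √(2 × 13.304/0.339) = 8.860 m/s

v = 8.86 m/s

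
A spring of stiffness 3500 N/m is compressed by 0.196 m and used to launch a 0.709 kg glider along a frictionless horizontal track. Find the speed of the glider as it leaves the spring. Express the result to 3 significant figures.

Spring PE converts entirely to kinetic energy: ½kx² = ½mv²
v = x√(k/m) = 0.196 × √(3500/0.709) = 13.77 m/s

v = 13.8 m/s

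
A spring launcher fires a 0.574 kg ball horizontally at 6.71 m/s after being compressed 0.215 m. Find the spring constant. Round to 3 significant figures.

½kx² = ½mv²
k = mv²/x² = (0.574)(6.71)²/(0.215)² = 559.1 N/m

k = 559 N/m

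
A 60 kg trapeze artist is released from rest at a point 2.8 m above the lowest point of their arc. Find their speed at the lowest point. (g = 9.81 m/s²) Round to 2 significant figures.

v = 7.4 m/s

Equating total energy at the two states: mgh = ½mv²
v = √(2gh) = √(2 × 9.81 × 2.8) = √54.936 = 7.412 m/s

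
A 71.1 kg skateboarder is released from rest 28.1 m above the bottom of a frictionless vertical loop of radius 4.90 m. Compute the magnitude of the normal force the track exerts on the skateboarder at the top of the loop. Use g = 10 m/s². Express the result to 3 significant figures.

N = 4600 N

Energy from release to top (height 2r): mgh = ½mv_top² + mg(2r)
v_top² = 2g(h − 2r) = 2(10)(28.1 − 9.800) = 366.00 m²/s²
At the top, both N and weight point toward the centre: N + mg = mv_top²/r
N = m(v_top²/r − g) = 71.1(366.00/4.90 − 10) = 4600 N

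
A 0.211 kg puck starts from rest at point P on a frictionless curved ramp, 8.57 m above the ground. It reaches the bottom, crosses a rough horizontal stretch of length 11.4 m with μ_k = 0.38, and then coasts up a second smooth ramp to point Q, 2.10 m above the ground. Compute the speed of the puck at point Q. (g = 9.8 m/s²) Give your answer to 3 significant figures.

v = 6.47 m/s

Energy at P: mgh₁ = (0.211)(9.8)(8.57) = 17.721 J
Friction loss: W_f = μ_k mg d = 8.958 J
At Q: ½mv² + mgh₂ = mgh₁ − W_f
½mv² = 17.721 − 8.958 − 4.3424 = 4.4210 J
v = √(2 × 4.4210/0.211) = 6.473 m/s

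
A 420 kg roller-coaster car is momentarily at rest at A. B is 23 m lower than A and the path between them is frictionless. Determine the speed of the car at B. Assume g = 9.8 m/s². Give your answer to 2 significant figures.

By conservation of mechanical energy, mgh = ½mv²
v = √(2gh) = √(2 × 9.8 × 23) = √450.80 = 21.23 m/s

v = 21 m/s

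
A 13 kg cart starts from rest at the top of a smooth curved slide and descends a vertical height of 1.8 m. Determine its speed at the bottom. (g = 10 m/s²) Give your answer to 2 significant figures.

v = 6.0 m/s

Equating total energy at the two states: mgh = ½mv²
The mass cancels from both sides.
v = √(2gh) = √(2 × 10 × 1.8) = √36.000 = 6.000 m/s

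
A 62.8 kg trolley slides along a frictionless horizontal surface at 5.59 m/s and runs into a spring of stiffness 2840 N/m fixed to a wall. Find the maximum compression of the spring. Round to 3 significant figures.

All KE is stored as spring PE at maximum compression: ½mv² = ½kx²
x = v√(m/k) = 5.59 × √(62.8/2840) = 0.8313 m

x = 0.831 m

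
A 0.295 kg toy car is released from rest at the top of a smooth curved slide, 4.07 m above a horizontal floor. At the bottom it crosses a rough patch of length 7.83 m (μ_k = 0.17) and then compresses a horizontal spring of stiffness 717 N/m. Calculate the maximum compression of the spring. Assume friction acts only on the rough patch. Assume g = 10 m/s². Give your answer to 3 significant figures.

Initial energy: E₁ = mgh = (0.295)(10)(4.07) = 12.006 J
Friction removes W_f = μ_k mg d = (0.17)(0.295)(10)(7.83) = 3.927 J
Energy reaching the spring: E = 12.006 − 3.927 = 8.0798 J
At max compression ½kx² = E ⇒ x = √(2E/k) = √(2 × 8.0798/717) = 0.1501 m

x = 0.150 m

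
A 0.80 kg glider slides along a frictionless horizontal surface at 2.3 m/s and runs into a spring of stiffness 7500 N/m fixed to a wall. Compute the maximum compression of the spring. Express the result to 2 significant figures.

x = 0.024 m

At max compression the glider is momentarily at rest: ½mv² = ½kx²
x = v√(m/k) = 2.3 × √(0.80/7500) = 0.02375 m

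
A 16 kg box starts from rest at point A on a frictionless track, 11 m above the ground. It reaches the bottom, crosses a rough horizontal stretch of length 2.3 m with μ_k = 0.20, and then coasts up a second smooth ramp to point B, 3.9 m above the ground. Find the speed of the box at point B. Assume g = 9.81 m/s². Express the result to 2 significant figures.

Energy at A: mgh₁ = (16)(9.81)(11) = 1726.6 J
Friction loss: W_f = μ_k mg d = 72.20 J
At B: ½mv² + mgh₂ = mgh₁ − W_f
½mv² = 1726.6 − 72.20 − 612.14 = 1042.2 J
v = √(2 × 1042.2/16) = 11.41 m/s

v = 11 m/s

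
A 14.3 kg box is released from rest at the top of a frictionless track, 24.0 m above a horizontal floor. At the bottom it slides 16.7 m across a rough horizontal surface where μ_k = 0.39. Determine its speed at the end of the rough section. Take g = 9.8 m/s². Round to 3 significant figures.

v = 18.5 m/s

Energy bookkeeping (friction removes W_f = μ_k N d):
mgh = ½mv² + μ_k m g d
W_f = μ_k mg d = (0.39)(14.3)(9.8)(16.7) = 912.7 J
½mv² = mgh − W_f = 3363.4 − 912.7 = 2450.6 J
v = √(2 × 2450.6/14.3) = 18.51 m/s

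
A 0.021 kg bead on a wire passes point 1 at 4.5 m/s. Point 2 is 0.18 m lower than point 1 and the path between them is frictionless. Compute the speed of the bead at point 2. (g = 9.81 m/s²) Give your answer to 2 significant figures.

Equating total energy at the two states: ½mv₀² + mgh = ½mv²
v² = v₀² + 2gh = (4.5)² + 2(9.81)(0.18) = 23.782
v = √23.782 = 4.877 m/s

v = 4.9 m/s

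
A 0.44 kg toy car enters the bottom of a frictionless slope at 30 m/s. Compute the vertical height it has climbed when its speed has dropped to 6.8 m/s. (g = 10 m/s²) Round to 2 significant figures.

Conservation of energy: ½mv₁² = ½mv₂² + mgh
h = (v₁² − v₂²)/(2g) = (30² − 6.8²)/(2 × 10) = 42.69 m

h = 43 m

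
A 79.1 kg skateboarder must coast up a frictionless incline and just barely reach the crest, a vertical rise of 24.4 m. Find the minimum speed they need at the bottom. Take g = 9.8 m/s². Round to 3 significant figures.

At the top they are momentarily at rest, so all KE converts to PE: ½mv² = mgh
v = √(2gh) = √(2 × 9.8 × 24.4) = 21.87 m/s

v = 21.9 m/s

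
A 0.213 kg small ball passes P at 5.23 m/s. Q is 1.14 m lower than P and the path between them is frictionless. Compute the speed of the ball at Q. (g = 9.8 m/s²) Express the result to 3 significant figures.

v = 7.05 m/s

Energy conservation between the two points: ½mv₀² + mgh = ½mv²
v² = v₀² + 2gh = (5.23)² + 2(9.8)(1.14) = 49.697
v = √49.697 = 7.050 m/s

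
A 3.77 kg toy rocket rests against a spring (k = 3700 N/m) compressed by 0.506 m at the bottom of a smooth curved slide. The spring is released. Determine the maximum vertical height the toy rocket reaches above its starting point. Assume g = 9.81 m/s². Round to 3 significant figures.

h = 12.8 m

Energy conservation from release to the highest point: ½kx² = mgh
h = kx²/(2mg) = (3700)(0.506)²/(2 × 3.77 × 9.81) = 12.81 m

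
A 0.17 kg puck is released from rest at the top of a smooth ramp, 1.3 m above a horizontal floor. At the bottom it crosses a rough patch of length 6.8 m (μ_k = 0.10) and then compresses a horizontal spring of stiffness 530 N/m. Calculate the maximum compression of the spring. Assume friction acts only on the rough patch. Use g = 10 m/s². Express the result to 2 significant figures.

x = 0.063 m

Initial energy: E₁ = mgh = (0.17)(10)(1.3) = 2.2100 J
Friction removes W_f = μ_k mg d = (0.10)(0.17)(10)(6.8) = 1.156 J
Energy reaching the spring: E = 2.2100 − 1.156 = 1.0540 J
At max compression ½kx² = E ⇒ x = √(2E/k) = √(2 × 1.0540/530) = 0.06307 m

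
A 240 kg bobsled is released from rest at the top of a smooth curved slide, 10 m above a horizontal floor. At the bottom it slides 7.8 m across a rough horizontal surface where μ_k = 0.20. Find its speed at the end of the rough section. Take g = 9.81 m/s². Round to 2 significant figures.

v = 13 m/s

Applying the work–energy principle:
mgh = ½mv² + μ_k m g d
W_f = μ_k mg d = (0.20)(240)(9.81)(7.8) = 3673 J
½mv² = mgh − W_f = 23544 − 3673 = 19871 J
v = √(2 × 19871/240) = 12.87 m/s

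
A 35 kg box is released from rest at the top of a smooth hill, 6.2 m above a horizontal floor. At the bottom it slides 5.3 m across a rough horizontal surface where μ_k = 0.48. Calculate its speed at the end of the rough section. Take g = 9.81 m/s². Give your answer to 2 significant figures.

v = 8.5 m/s

Applying the work–energy principle:
mgh = ½mv² + μ_k m g d
W_f = μ_k mg d = (0.48)(35)(9.81)(5.3) = 873.5 J
½mv² = mgh − W_f = 2128.8 − 873.5 = 1255.3 J
v = √(2 × 1255.3/35) = 8.469 m/s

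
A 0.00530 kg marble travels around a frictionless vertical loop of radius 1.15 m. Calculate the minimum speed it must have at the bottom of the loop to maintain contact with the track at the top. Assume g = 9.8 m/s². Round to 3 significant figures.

At the top: mg = mv_top²/r ⇒ v_top² = gr = 11.27 m²/s²
Energy from bottom to top (height 2r): ½mv_bot² = ½mv_top² + mg(2r)
v_bot² = gr + 4gr = 5gr = 56.35
v_bot = √(5gr) = 7.507 m/s

v = 7.51 m/s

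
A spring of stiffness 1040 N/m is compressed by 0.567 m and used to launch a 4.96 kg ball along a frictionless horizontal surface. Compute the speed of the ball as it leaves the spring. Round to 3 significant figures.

v = 8.21 m/s

Spring PE converts entirely to kinetic energy: ½kx² = ½mv²
v = x√(k/m) = 0.567 × √(1040/4.96) = 8.210 m/s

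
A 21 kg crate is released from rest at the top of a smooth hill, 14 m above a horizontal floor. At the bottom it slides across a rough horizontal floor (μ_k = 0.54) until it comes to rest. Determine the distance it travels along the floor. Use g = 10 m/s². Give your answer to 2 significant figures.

d = 26 m

Energy bookkeeping (friction removes W_f = μ_k N d):
At rest all PE has been dissipated by friction: mgh = μ_k m g d
d = h/μ_k = 14/0.54 = 25.93 m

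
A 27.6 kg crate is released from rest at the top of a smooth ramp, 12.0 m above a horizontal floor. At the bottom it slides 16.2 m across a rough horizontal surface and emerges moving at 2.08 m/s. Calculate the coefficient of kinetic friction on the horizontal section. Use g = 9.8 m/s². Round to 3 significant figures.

μ_k = 0.727

Applying the work–energy principle:
mgh = ½mv² + μ_k m g d
mgh = 3245.8 J; ½mv² = 59.704 J
W_f = 3245.8 − 59.704 = 3186 J
μ_k = W_f/(mg·d) = 3186/(270.5 × 16.2) = 0.7271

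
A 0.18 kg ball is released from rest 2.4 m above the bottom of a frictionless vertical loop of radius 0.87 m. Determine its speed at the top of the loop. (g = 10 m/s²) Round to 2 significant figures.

v = 3.6 m/s

Energy conservation: mgh = ½mv_top² + mg(2r)
v_top² = 2g(h − 2r) = 2(10)(2.4 − 1.740) = 13.20
v_top = 3.633 m/s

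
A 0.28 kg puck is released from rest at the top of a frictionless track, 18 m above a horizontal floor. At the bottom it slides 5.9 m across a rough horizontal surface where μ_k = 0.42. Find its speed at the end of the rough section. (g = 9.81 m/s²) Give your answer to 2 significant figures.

v = 17 m/s

Applying the work–energy principle:
mgh = ½mv² + μ_k m g d
W_f = μ_k mg d = (0.42)(0.28)(9.81)(5.9) = 6.807 J
½mv² = mgh − W_f = 49.442 − 6.807 = 42.636 J
v = √(2 × 42.636/0.28) = 17.45 m/s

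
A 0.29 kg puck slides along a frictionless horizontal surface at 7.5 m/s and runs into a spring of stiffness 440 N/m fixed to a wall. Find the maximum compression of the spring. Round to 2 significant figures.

x = 0.19 m

At max compression the puck is momentarily at rest: ½mv² = ½kx²
x = v√(m/k) = 7.5 × √(0.29/440) = 0.1925 m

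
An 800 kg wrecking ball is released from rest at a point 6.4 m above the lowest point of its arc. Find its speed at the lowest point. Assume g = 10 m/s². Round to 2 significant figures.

Energy conservation between the two points: mgh = ½mv²
The mass cancels from both sides.
v = √(2gh) = √(2 × 10 × 6.4) = √128.00 = 11.31 m/s

v = 11 m/s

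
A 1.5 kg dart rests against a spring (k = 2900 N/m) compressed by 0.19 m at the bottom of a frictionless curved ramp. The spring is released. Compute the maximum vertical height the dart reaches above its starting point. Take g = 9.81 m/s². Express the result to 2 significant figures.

h = 3.6 m

At maximum height the dart is at rest, so ½kx² = mgh
h = kx²/(2mg) = (2900)(0.19)²/(2 × 1.5 × 9.81) = 3.557 m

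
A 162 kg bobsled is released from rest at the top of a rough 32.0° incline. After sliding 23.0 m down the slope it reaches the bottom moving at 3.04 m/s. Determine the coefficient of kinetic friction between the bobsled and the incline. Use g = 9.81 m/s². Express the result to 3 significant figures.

The energy dissipated by friction is the PE lost minus the KE gained:
mgL sinθ = 19370 J; ½mv² = 748.57 J
W_f = 19370 − 748.57 = 18621 J
μ_k = W_f/(mg cosθ · L) = 18621/(1348 × 23.0) = 0.6007

μ_k = 0.601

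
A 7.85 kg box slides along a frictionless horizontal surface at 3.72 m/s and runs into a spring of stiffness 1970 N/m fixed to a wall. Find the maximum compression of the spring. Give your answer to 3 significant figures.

Conservation of energy between contact and max compression: ½mv² = ½kx²
x = v√(m/k) = 3.72 × √(7.85/1970) = 0.2348 m

x = 0.235 m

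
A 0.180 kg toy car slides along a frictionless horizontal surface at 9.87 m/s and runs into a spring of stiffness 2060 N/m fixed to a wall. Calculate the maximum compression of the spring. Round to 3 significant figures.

x = 0.0923 m

All KE is stored as spring PE at maximum compression: ½mv² = ½kx²
x = v√(m/k) = 9.87 × √(0.180/2060) = 0.09226 m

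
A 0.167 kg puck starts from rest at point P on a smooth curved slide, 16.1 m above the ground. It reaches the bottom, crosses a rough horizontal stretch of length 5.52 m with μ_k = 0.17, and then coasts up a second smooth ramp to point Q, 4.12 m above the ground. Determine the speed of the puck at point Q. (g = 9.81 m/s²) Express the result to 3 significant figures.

v = 14.7 m/s

Energy at P: mgh₁ = (0.167)(9.81)(16.1) = 26.376 J
Friction loss: W_f = μ_k mg d = 1.537 J
At Q: ½mv² + mgh₂ = mgh₁ − W_f
½mv² = 26.376 − 1.537 − 6.7497 = 18.089 J
v = √(2 × 18.089/0.167) = 14.72 m/s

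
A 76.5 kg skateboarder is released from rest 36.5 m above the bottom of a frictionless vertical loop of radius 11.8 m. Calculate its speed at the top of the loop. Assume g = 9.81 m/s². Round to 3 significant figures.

Energy conservation: mgh = ½mv_top² + mg(2r)
v_top² = 2g(h − 2r) = 2(9.81)(36.5 − 23.60) = 253.1
v_top = 15.91 m/s

v = 15.9 m/s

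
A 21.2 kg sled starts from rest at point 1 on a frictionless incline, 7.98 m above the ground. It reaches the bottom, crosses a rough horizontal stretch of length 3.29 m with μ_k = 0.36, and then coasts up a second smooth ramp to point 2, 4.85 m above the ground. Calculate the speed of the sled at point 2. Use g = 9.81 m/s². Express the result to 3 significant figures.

Energy at 1: mgh₁ = (21.2)(9.81)(7.98) = 1659.6 J
Friction loss: W_f = μ_k mg d = 246.3 J
At 2: ½mv² + mgh₂ = mgh₁ − W_f
½mv² = 1659.6 − 246.3 − 1008.7 = 404.63 J
v = √(2 × 404.63/21.2) = 6.178 m/s

v = 6.18 m/s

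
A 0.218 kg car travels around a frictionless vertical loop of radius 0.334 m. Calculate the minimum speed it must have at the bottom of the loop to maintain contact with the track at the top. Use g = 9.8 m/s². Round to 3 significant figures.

v = 4.05 m/s

At the top: mg = mv_top²/r ⇒ v_top² = gr = 3.273 m²/s²
Energy from bottom to top (height 2r): ½mv_bot² = ½mv_top² + mg(2r)
v_bot² = gr + 4gr = 5gr = 16.37
v_bot = √(5gr) = 4.045 m/s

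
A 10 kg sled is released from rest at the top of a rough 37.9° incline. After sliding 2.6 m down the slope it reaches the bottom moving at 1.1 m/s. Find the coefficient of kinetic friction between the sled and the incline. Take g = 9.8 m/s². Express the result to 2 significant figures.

μ_k = 0.75

Energy balance down the incline: mg L sinθ − ½mv² = μ_k (mg cosθ) L
mgL sinθ = 156.52 J; ½mv² = 6.0500 J
W_f = 156.52 − 6.0500 = 150.5 J
μ_k = W_f/(mg cosθ · L) = 150.5/(77.33 × 2.6) = 0.7484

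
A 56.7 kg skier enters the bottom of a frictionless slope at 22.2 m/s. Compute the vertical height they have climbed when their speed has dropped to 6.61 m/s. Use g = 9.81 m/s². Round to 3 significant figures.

h = 22.9 m

Energy balance between the two points: ½mv₁² = ½mv₂² + mgh
h = (v₁² − v₂²)/(2g) = (22.2² − 6.61²)/(2 × 9.81) = 22.89 m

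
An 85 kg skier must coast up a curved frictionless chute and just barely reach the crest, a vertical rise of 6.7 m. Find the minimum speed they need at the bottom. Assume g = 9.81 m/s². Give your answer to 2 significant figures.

At the top they are momentarily at rest, so all KE converts to PE: ½mv² = mgh
v = √(2gh) = √(2 × 9.81 × 6.7) = 11.47 m/s

v = 11 m/s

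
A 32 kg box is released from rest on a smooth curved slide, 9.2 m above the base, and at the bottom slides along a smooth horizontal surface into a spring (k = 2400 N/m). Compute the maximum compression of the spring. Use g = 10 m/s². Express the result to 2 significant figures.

x = 1.6 m

At max compression the box is momentarily at rest: mgh = ½kx²
x = √(2mgh/k) = √(2 × 32 × 10 × 9.2 / 2400) = 1.566 m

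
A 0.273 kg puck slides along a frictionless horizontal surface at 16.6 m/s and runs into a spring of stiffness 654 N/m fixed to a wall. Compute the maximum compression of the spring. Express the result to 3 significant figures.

x = 0.339 m

All KE is stored as spring PE at maximum compression: ½mv² = ½kx²
x = v√(m/k) = 16.6 × √(0.273/654) = 0.3392 m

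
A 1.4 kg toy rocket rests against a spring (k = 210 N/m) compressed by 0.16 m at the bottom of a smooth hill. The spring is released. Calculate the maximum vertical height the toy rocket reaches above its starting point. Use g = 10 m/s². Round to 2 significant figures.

h = 0.19 m

All spring PE becomes gravitational PE at the highest point: ½kx² = mgh
h = kx²/(2mg) = (210)(0.16)²/(2 × 1.4 × 10) = 0.1920 m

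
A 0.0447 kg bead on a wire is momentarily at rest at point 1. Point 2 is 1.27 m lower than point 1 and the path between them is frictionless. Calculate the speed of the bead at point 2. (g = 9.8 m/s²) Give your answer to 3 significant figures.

v = 4.99 m/s

Energy conservation between the two points: mgh = ½mv²
v = √(2gh) = √(2 × 9.8 × 1.27) = √24.892 = 4.989 m/s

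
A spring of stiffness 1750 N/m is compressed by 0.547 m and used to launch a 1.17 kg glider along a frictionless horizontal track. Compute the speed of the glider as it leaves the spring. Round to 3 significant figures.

Conservation of energy: ½kx² = ½mv²
v = x√(k/m) = 0.547 × √(1750/1.17) = 21.16 m/s

v = 21.2 m/s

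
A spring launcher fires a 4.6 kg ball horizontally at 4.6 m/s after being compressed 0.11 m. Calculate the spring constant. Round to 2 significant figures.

Energy stored in the spring equals the launch KE: ½kx² = ½mv²
k = mv²/x² = (4.6)(4.6)²/(0.11)² = 8044 N/m

k = 8000 N/m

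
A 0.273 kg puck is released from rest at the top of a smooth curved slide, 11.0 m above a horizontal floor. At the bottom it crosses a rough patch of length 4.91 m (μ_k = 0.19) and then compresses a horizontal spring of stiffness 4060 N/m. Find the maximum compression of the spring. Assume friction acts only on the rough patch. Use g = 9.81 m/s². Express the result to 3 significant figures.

x = 0.115 m

Initial energy: E₁ = mgh = (0.273)(9.81)(11.0) = 29.459 J
Friction removes W_f = μ_k mg d = (0.19)(0.273)(9.81)(4.91) = 2.498 J
Energy reaching the spring: E = 29.459 − 2.498 = 26.961 J
At max compression ½kx² = E ⇒ x = √(2E/k) = √(2 × 26.961/4060) = 0.1152 m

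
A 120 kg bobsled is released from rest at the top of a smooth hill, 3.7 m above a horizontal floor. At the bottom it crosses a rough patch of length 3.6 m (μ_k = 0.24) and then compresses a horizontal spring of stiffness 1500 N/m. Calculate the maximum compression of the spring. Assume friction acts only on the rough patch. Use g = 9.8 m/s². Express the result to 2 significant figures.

x = 2.1 m

Initial energy: E₁ = mgh = (120)(9.8)(3.7) = 4351.2 J
Friction removes W_f = μ_k mg d = (0.24)(120)(9.8)(3.6) = 1016 J
Energy reaching the spring: E = 4351.2 − 1016 = 3335.1 J
At max compression ½kx² = E ⇒ x = √(2E/k) = √(2 × 3335.1/1500) = 2.109 m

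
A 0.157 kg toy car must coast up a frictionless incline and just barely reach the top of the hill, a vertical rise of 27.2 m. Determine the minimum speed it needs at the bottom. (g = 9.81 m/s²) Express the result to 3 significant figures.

At the top it is momentarily at rest, so all KE converts to PE: ½mv² = mgh
v = √(2gh) = √(2 × 9.81 × 27.2) = 23.10 m/s

v = 23.1 m/s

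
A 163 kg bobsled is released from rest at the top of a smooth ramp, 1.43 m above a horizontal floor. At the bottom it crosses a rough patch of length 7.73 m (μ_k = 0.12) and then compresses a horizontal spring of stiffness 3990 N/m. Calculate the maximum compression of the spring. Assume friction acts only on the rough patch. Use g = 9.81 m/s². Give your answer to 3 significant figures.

x = 0.635 m

Initial energy: E₁ = mgh = (163)(9.81)(1.43) = 2286.6 J
Friction removes W_f = μ_k mg d = (0.12)(163)(9.81)(7.73) = 1483 J
Energy reaching the spring: E = 2286.6 − 1483 = 803.35 J
At max compression ½kx² = E ⇒ x = √(2E/k) = √(2 × 803.35/3990) = 0.6346 m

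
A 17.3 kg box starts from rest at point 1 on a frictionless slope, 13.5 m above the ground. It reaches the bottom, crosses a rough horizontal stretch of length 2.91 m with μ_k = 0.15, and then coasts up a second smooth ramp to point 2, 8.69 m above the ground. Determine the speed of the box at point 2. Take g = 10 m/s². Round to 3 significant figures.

v = 9.35 m/s

Energy at 1: mgh₁ = (17.3)(10)(13.5) = 2335.5 J
Friction loss: W_f = μ_k mg d = 75.51 J
At 2: ½mv² + mgh₂ = mgh₁ − W_f
½mv² = 2335.5 − 75.51 − 1503.4 = 756.62 J
v = √(2 × 756.62/17.3) = 9.353 m/s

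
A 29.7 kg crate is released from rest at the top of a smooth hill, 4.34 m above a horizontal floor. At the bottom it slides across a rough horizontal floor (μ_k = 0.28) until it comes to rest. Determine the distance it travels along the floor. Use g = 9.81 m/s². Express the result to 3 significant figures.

Energy bookkeeping (friction removes W_f = μ_k N d):
At rest all PE has been dissipated by friction: mgh = μ_k m g d
d = h/μ_k = 4.34/0.28 = 15.50 m

d = 15.5 m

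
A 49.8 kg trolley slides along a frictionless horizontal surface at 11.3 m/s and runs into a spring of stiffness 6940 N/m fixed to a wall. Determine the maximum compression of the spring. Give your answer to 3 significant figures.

x = 0.957 m

All KE is stored as spring PE at maximum compression: ½mv² = ½kx²
x = v√(m/k) = 11.3 × √(49.8/6940) = 0.9572 m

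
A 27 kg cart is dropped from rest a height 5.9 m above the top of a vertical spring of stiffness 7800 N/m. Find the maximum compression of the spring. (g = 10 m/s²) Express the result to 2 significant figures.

x = 0.67 m

Let x be the compression. The total drop is H + x, and the cart is instantaneously at rest at max compression, so energy conservation gives:
mg(H + x) = ½kx²
½(7800)x² − (27)(10)x − (27)(10)(5.9) = 0
3900x² − 270.0x − 1593 = 0
x = [270.0 + √(72900 + 2.4851e+07)]/(2 × 3900) = 0.6747 m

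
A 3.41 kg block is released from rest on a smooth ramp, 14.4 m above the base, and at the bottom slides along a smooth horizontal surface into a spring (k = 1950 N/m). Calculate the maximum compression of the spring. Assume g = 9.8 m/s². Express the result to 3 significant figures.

At max compression the block is momentarily at rest: mgh = ½kx²
x = √(2mgh/k) = √(2 × 3.41 × 9.8 × 14.4 / 1950) = 0.7025 m

x = 0.703 m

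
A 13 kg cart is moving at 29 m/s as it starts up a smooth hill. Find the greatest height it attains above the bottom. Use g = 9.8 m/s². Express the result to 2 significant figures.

By energy conservation, ½mv² = mgh
h = v²/(2g) = 29²/(2 × 9.8) = 42.91 m

h = 43 m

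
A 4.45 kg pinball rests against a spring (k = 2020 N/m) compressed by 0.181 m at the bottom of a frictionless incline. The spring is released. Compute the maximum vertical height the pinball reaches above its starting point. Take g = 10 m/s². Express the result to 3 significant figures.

h = 0.744 m

All spring PE becomes gravitational PE at the highest point: ½kx² = mgh
h = kx²/(2mg) = (2020)(0.181)²/(2 × 4.45 × 10) = 0.7436 m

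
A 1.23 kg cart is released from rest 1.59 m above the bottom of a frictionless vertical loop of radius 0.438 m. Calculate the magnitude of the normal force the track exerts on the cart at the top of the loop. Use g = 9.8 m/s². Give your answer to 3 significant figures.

N = 27.2 N

Energy from release to top (height 2r): mgh = ½mv_top² + mg(2r)
v_top² = 2g(h − 2r) = 2(9.8)(1.59 − 0.8760) = 13.994 m²/s²
At the top, both N and weight point toward the centre: N + mg = mv_top²/r
N = m(v_top²/r − g) = 1.23(13.994/0.438 − 9.8) = 27.25 N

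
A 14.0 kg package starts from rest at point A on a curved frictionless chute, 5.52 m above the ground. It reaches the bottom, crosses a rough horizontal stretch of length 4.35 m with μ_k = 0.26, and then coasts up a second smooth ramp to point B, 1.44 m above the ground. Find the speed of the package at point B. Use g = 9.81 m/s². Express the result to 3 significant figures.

Energy at A: mgh₁ = (14.0)(9.81)(5.52) = 758.12 J
Friction loss: W_f = μ_k mg d = 155.3 J
At B: ½mv² + mgh₂ = mgh₁ − W_f
½mv² = 758.12 − 155.3 − 197.77 = 405.02 J
v = √(2 × 405.02/14.0) = 7.607 m/s

v = 7.61 m/s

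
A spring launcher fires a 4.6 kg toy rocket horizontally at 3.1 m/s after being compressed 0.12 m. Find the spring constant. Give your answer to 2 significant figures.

k = 3100 N/m

½kx² = ½mv²
k = mv²/x² = (4.6)(3.1)²/(0.12)² = 3070 N/m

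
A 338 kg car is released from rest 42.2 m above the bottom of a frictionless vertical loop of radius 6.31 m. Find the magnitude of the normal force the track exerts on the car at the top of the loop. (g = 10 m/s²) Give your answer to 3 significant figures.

Energy from release to top (height 2r): mgh = ½mv_top² + mg(2r)
v_top² = 2g(h − 2r) = 2(10)(42.2 − 12.62) = 591.60 m²/s²
At the top, both N and weight point toward the centre: N + mg = mv_top²/r
N = m(v_top²/r − g) = 338(591.60/6.31 − 10) = 28310 N

N = 28300 N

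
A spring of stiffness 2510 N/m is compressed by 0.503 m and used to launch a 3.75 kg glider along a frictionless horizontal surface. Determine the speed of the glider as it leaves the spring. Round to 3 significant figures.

Conservation of energy: ½kx² = ½mv²
v = x√(k/m) = 0.503 × √(2510/3.75) = 13.01 m/s

v = 13.0 m/s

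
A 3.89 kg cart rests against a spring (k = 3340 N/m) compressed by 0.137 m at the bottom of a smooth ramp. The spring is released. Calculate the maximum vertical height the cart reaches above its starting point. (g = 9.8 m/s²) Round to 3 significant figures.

h = 0.822 m

At maximum height the cart is at rest, so ½kx² = mgh
h = kx²/(2mg) = (3340)(0.137)²/(2 × 3.89 × 9.8) = 0.8222 m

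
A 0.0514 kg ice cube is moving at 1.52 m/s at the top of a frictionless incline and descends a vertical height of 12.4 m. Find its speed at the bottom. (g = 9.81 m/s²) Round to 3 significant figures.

v = 15.7 m/s

Energy conservation between the two points: ½mv₀² + mgh = ½mv²
v² = v₀² + 2gh = (1.52)² + 2(9.81)(12.4) = 245.60
v = √245.60 = 15.67 m/s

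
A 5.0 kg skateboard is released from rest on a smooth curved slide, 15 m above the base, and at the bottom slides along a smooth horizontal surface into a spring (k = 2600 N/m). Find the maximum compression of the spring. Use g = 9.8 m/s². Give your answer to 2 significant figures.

x = 0.75 m

Energy conservation (no friction) from release to max compression: mgh = ½kx²
x = √(2mgh/k) = √(2 × 5.0 × 9.8 × 15 / 2600) = 0.7519 m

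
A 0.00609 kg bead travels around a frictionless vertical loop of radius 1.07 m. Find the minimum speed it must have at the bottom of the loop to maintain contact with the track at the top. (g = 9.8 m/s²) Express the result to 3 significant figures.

v = 7.24 m/s

At the top: mg = mv_top²/r ⇒ v_top² = gr = 10.49 m²/s²
Energy from bottom to top (height 2r): ½mv_bot² = ½mv_top² + mg(2r)
v_bot² = gr + 4gr = 5gr = 52.43
v_bot = √(5gr) = 7.241 m/s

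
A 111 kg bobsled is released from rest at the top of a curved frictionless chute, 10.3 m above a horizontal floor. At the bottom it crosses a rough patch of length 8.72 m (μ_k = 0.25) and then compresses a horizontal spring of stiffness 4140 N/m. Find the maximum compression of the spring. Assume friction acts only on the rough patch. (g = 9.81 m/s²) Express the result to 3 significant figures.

x = 2.07 m

Initial energy: E₁ = mgh = (111)(9.81)(10.3) = 11216 J
Friction removes W_f = μ_k mg d = (0.25)(111)(9.81)(8.72) = 2374 J
Energy reaching the spring: E = 11216 − 2374 = 8841.9 J
At max compression ½kx² = E ⇒ x = √(2E/k) = √(2 × 8841.9/4140) = 2.067 m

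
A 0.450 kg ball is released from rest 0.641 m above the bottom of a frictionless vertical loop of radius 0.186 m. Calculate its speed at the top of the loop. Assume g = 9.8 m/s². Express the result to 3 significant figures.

v = 2.30 m/s

Energy conservation: mgh = ½mv_top² + mg(2r)
v_top² = 2g(h − 2r) = 2(9.8)(0.641 − 0.3720) = 5.272
v_top = 2.296 m/s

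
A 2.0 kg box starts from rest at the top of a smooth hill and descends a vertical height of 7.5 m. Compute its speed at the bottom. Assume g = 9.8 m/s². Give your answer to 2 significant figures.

v = 12 m/s

Energy conservation between the two points: mgh = ½mv²
v = √(2gh) = √(2 × 9.8 × 7.5) = √147.00 = 12.12 m/s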